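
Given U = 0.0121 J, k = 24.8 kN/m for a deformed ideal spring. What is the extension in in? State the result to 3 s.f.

Rearranging U = ½k·x² for x: x = √(2U/k).
U = 0.0121 J; k = 24.8 kN/m = 24800 N/m.
x = 9.878×10^-4 m
9.878×10^-4 m × (1 in / 0.02540 m) = 0.03889 in

0.0389 in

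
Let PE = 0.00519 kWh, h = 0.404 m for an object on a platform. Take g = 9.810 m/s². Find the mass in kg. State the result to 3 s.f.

4710 kg

Rearranging PE = m·g·h for m: m = PE/(g·h).
PE = 0.00519 kWh = 18684 J; h = 0.404 m; g = 9.810 m/s².
m = 4714 kg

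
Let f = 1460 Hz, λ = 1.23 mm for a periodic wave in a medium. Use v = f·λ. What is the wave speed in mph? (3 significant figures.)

4.02 mph

v is given directly by: v = fλ.
f = 1460 Hz; λ = 1.23 mm = 0.001230 m.
v = 1.796 m/s
1.796 m/s × (1 mph / 0.4470 m/s) = 4.017 mph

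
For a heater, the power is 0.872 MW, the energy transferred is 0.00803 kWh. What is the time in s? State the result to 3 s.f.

0.0332 s

Rearranging: t = W/P.
P = 0.872 MW = 8.720×10^5 W; W = 0.00803 kWh = 28908 J.
t = 0.03315 s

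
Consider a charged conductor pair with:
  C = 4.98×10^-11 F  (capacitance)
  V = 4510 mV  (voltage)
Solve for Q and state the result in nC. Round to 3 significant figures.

0.225 nC

Rearranging C = Q/V for Q: Q = CV.
C = 4.98×10^-11 F; V = 4510 mV = 4.510 V.
Q = 2.246×10^-10 C
2.246×10^-10 C × (1 nC / 1.000×10^-9 C) = 0.2246 nC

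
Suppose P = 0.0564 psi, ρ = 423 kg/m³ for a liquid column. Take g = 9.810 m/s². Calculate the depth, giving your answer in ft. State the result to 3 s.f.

0.307 ft

Rearranging: h = P/(ρ·g).
P = 0.0564 psi = 388.9 Pa; ρ = 423 kg/m³; g = 9.810 m/s².
h = 0.09371 m
0.09371 m × (1 ft / 0.3048 m) = 0.3074 ft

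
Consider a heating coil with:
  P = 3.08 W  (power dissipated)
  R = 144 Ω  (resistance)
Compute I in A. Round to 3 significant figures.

Rearranging: I = √(P/R).
P = 3.08 W; R = 144 Ω.
I = 0.1462 A

0.146 A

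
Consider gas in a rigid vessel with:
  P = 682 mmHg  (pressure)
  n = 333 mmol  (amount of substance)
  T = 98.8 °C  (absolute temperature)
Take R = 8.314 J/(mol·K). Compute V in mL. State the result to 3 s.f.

Solving PV = nRT for V: V = nRT/P.
P = 682 mmHg = 90926 Pa; n = 333 mmol = 0.3330 mol; T = 98.8 °C = 371.9 K; R = 8.314 J/(mol·K).
V = 0.01133 m³
0.01133 m³ × (1 mL / 1.000×10^-6 m³) = 11325 mL

11300 mL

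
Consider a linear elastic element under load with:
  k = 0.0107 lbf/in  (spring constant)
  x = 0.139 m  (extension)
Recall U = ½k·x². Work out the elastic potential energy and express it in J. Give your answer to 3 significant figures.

0.0181 J

U is given directly by: U = ½kx².
k = 0.0107 lbf/in = 1.874 N/m; x = 0.139 m.
U = 0.01810 J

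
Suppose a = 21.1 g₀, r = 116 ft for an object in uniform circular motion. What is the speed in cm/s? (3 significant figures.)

Solving a = v²/r for v: v = √(a·r).
a = 21.1 g₀ = 206.9 m/s²; r = 116 ft = 35.36 m.
v = 85.53 m/s
85.53 m/s × (1 cm/s / 0.01000 m/s) = 8553 cm/s

8550 cm/s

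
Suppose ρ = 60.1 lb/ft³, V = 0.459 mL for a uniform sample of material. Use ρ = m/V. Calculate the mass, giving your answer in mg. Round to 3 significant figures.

442 mg

Rearranging ρ = m/V for m: m = ρV.
ρ = 60.1 lb/ft³ = 962.7 kg/m³; V = 0.459 mL = 4.590×10^-7 m³.
m = 4.419×10^-4 kg
4.419×10^-4 kg × (1 mg / 1.000×10^-6 kg) = 441.9 mg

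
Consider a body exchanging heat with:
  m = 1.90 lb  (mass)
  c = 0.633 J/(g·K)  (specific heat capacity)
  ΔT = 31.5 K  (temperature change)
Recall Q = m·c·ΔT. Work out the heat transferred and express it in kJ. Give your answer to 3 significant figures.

17.2 kJ

Directly: Q = mcΔT.
m = 1.90 lb = 0.8618 kg; c = 0.633 J/(g·K) = 633.0 J/(kg·K); ΔT = 31.5 K.
Q = 17184 J
17184 J × (1 kJ / 1000 J) = 17.18 kJ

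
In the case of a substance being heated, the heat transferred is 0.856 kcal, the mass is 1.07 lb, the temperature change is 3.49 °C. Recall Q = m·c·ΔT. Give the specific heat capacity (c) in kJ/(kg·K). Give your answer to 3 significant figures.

2.11 kJ/(kg·K)

Rearranging: c = Q/(m·ΔT).
Q = 0.856 kcal = 3582 J; m = 1.07 lb = 0.4853 kg; ΔT = 3.49 °C = 3.490 K.
c = 2114 J/(kg·K)
2114 J/(kg·K) × (1 kJ/(kg·K) / 1000 J/(kg·K)) = 2.114 kJ/(kg·K)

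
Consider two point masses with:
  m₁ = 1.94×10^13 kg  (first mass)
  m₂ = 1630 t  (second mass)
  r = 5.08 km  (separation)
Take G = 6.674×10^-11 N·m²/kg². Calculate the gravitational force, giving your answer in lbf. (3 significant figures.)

From Newton's law of gravitation: F = Gm₁m₂/r².
m₁ = 1.94×10^13 kg; m₂ = 1630 t = 1.630×10^6 kg; r = 5.08 km = 5080 m; G = 6.674×10^-11 N·m²/kg².
F = 81.78 N
81.78 N × (1 lbf / 4.448 N) = 18.38 lbf

18.4 lbf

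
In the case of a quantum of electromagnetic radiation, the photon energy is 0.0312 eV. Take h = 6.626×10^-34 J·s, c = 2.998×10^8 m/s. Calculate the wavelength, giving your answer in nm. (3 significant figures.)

39700 nm

Rearranging: λ = hc/E.
E = 0.0312 eV = 4.999×10^-21 J; h = 6.626×10^-34 J·s; c = 2.998×10^8 m/s.
λ = 3.974×10^-5 m
3.974×10^-5 m × (1 nm / 1.000×10^-9 m) = 39739 nm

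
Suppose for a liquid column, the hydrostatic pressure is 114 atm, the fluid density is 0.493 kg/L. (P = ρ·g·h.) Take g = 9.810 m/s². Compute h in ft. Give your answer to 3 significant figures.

Solving P = ρ·g·h for h: h = P/(ρ·g).
P = 114 atm = 1.155×10^7 Pa; ρ = 0.493 kg/L = 493.0 kg/m³; g = 9.810 m/s².
h = 2388 m
2388 m × (1 ft / 0.3048 m) = 7836 ft

7840 ft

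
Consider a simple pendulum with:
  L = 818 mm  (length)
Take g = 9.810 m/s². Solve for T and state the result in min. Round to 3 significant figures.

0.0302 min

T is given directly by: T = 2π√(L/g).
L = 818 mm = 0.8180 m; g = 9.810 m/s².
T = 1.814 s
1.814 s × (1 min / 60.00 s) = 0.03024 min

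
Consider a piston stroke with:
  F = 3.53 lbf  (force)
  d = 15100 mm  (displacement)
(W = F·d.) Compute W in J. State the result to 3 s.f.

237 J

W is given directly by: W = F·d.
F = 3.53 lbf = 15.70 N; d = 15100 mm = 15.10 m.
W = 237.1 J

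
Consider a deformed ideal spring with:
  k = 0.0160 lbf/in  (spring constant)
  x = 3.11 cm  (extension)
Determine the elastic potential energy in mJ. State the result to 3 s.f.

U is given directly by: U = ½kx².
k = 0.0160 lbf/in = 2.802 N/m; x = 3.11 cm = 0.03110 m.
U = 0.001355 J  (the unit combination reduces to kg·m²/s² = J)
0.001355 J × (1 mJ / 0.001000 J) = 1.355 mJ

1.36 mJ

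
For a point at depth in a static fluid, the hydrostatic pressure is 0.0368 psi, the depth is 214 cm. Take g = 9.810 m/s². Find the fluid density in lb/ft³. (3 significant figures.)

0.755 lb/ft³

Rearranging: ρ = P/(g·h).
P = 0.0368 psi = 253.7 Pa; h = 214 cm = 2.140 m; g = 9.810 m/s².
ρ = 12.09 kg/m³
12.09 kg/m³ × (1 lb/ft³ / 16.02 kg/m³) = 0.7545 lb/ft³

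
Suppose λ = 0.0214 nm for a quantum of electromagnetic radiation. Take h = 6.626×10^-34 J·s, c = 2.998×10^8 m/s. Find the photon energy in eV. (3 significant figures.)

E is given directly by: E = hc/λ.
λ = 0.0214 nm = 2.140×10^-11 m; h = 6.626×10^-34 J·s; c = 2.998×10^8 m/s.
E = 9.283×10^-15 J
9.283×10^-15 J × (1 eV / 1.602×10^-19 J) = 57937 eV

57900 eV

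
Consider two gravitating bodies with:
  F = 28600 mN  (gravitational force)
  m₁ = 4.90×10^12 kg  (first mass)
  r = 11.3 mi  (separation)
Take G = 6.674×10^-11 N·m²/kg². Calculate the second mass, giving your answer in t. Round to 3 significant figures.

28900 t

Solving F = G·m₁·m₂/r² for m₂: m₂ = F·r²/(G·m₁).
F = 28600 mN = 28.60 N; m₁ = 4.90×10^12 kg; r = 11.3 mi = 18186 m; G = 6.674×10^-11 N·m²/kg².
m₂ = 2.892×10^7 kg
2.892×10^7 kg × (1 t / 1000 kg) = 28923 t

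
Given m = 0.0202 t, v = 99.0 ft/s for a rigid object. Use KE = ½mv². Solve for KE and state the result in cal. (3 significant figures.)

2200 cal

KE is given directly by: KE = ½mv².
m = 0.0202 t = 20.20 kg; v = 99.0 ft/s = 30.18 m/s.
KE = 9196 J
9196 J × (1 cal / 4.184 J) = 2198 cal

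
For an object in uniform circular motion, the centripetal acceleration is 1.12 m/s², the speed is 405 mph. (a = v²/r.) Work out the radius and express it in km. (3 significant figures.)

29.3 km

Rearranging a = v²/r for r: r = v²/a.
a = 1.12 m/s²; v = 405 mph = 181.1 m/s.
r = 29267 m
29267 m × (1 km / 1000 m) = 29.27 km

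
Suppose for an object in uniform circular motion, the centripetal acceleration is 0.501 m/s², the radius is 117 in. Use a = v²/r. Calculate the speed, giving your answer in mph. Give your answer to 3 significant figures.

Rearranging: v = √(a·r).
a = 0.501 m/s²; r = 117 in = 2.972 m.
v = 1.220 m/s
1.220 m/s × (1 mph / 0.4470 m/s) = 2.729 mph

2.73 mph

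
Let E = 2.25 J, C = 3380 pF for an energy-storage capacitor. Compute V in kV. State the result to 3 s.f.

36.5 kV

Solving E = ½C·V² for V: V = √(2E/C).
E = 2.25 J; C = 3380 pF = 3.380×10^-9 F.
V = 36488 V  (the unit combination reduces to kg·m²/(A·s³) = V)
36488 V × (1 kV / 1000 V) = 36.49 kV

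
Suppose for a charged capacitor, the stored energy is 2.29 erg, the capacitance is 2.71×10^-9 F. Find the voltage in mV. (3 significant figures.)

13000 mV

Rearranging E = ½C·V² for V: V = √(2E/C).
E = 2.29 erg = 2.290×10^-7 J; C = 2.71×10^-9 F.
V = 13.00 V
13.00 V × (1 mV / 0.001000 V) = 13000 mV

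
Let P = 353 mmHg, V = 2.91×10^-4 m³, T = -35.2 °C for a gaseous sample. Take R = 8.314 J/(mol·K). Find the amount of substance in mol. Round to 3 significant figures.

0.00692 mol

Solving PV = nRT for n: n = PV/(RT).
P = 353 mmHg = 47063 Pa; V = 2.91×10^-4 m³; T = -35.2 °C = 237.9 K; R = 8.314 J/(mol·K).
n = 0.006923 mol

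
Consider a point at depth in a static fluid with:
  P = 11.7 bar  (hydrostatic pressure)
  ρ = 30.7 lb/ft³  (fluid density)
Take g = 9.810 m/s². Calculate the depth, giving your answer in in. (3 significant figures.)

9550 in

Solving P = ρ·g·h for h: h = P/(ρ·g).
P = 11.7 bar = 1.170×10^6 Pa; ρ = 30.7 lb/ft³ = 491.8 kg/m³; g = 9.810 m/s².
h = 242.5 m
242.5 m × (1 in / 0.02540 m) = 9548 in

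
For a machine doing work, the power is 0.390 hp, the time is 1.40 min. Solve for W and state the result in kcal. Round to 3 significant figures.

Rearranging P = W/t for W: W = P·t.
P = 0.390 hp = 290.8 W; t = 1.40 min = 84.00 s.
W = 24429 J
24429 J × (1 kcal / 4184 J) = 5.839 kcal

5.84 kcal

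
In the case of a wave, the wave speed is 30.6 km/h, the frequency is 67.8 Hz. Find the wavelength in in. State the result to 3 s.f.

4.94 in

Rearranging v = f·λ for λ: λ = v/f.
v = 30.6 km/h = 8.500 m/s; f = 67.8 Hz.
λ = 0.1254 m
0.1254 m × (1 in / 0.02540 m) = 4.936 in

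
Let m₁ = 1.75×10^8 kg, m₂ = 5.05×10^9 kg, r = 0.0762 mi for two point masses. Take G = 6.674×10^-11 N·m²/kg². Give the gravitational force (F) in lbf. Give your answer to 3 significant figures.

882 lbf

From Newton's law of gravitation: F = Gm₁m₂/r².
m₁ = 1.75×10^8 kg; m₂ = 5.05×10^9 kg; r = 0.0762 mi = 122.6 m; G = 6.674×10^-11 N·m²/kg².
F = 3922 N
3922 N × (1 lbf / 4.448 N) = 881.7 lbf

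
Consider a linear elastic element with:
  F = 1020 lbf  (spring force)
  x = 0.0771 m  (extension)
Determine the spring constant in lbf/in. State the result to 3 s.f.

336 lbf/in

Rearranging: k = F/x.
F = 1020 lbf = 4537 N; x = 0.0771 m.
k = 58848 N/m
58848 N/m × (1 lbf/in / 175.1 N/m) = 336.0 lbf/in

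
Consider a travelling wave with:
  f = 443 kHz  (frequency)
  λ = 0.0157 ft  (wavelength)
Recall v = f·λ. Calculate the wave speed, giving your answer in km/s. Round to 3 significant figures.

Directly: v = fλ.
f = 443 kHz = 4.430×10^5 Hz; λ = 0.0157 ft = 0.004785 m.
v = 2120 m/s
2120 m/s × (1 km/s / 1000 m/s) = 2.120 km/s

2.12 km/s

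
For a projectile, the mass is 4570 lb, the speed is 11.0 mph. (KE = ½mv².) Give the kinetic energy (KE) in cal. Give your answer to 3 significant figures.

Directly: KE = ½mv².
m = 4570 lb = 2073 kg; v = 11.0 mph = 4.917 m/s.
KE = 25063 J
25063 J × (1 cal / 4.184 J) = 5990 cal

5990 cal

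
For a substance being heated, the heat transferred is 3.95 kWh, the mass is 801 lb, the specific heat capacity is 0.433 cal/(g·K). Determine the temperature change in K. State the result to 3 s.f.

21.6 K

Rearranging Q = m·c·ΔT for ΔT: ΔT = Q/(m·c).
Q = 3.95 kWh = 1.422×10^7 J; m = 801 lb = 363.3 kg; c = 0.433 cal/(g·K) = 1812 J/(kg·K).
ΔT = 21.60 K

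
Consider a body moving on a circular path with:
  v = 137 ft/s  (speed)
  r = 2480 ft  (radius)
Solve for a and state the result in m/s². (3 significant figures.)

2.31 m/s²

a is given directly by: a = v²/r.
v = 137 ft/s = 41.76 m/s; r = 2480 ft = 755.9 m.
a = 2.307 m/s²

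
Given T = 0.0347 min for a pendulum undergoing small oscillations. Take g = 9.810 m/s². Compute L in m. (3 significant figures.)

1.08 m

Rearranging T = 2π√(L/g) for L: L = g·(T/2π)².
T = 0.0347 min = 2.082 s; g = 9.810 m/s².
L = 1.077 m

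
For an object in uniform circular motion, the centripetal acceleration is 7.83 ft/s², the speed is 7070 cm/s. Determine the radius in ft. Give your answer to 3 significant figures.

Solving a = v²/r for r: r = v²/a.
a = 7.83 ft/s² = 2.387 m/s²; v = 7070 cm/s = 70.70 m/s.
r = 2094 m
2094 m × (1 ft / 0.3048 m) = 6871 ft

6870 ft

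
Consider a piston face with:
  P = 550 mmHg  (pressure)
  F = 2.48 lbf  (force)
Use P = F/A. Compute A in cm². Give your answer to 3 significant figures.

1.50 cm²

Solving P = F/A for A: A = F/P.
P = 550 mmHg = 73327 Pa; F = 2.48 lbf = 11.03 N.
A = 1.504×10^-4 m²
1.504×10^-4 m² × (1 cm² / 1.000×10^-4 m²) = 1.504 cm²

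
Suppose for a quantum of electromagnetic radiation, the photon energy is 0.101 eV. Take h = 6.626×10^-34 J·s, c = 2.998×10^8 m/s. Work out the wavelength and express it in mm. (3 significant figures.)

Rearranging E = h·c/λ for λ: λ = hc/E.
E = 0.101 eV = 1.618×10^-20 J; h = 6.626×10^-34 J·s; c = 2.998×10^8 m/s.
λ = 1.228×10^-5 m
1.228×10^-5 m × (1 mm / 0.001000 m) = 0.01228 mm

0.0123 mm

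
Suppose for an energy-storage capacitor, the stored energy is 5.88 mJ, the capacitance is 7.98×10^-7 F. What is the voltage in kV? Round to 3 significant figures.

0.121 kV

Rearranging: V = √(2E/C).
E = 5.88 mJ = 0.005880 J; C = 7.98×10^-7 F.
V = 121.4 V
121.4 V × (1 kV / 1000 V) = 0.1214 kV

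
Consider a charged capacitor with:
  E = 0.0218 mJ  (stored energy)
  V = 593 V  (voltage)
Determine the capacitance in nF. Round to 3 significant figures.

0.124 nF

Rearranging: C = 2E/V².
E = 0.0218 mJ = 2.180×10^-5 J; V = 593 V.
C = 1.240×10^-10 F
1.240×10^-10 F × (1 nF / 1.000×10^-9 F) = 0.1240 nF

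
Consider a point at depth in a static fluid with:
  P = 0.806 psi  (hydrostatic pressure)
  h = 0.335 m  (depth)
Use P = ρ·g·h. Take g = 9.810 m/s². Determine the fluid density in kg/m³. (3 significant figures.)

1690 kg/m³

Rearranging P = ρ·g·h for ρ: ρ = P/(g·h).
P = 0.806 psi = 5557 Pa; h = 0.335 m; g = 9.810 m/s².
ρ = 1691 kg/m³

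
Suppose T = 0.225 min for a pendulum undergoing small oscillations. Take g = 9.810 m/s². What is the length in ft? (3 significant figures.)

Rearranging T = 2π√(L/g) for L: L = g·(T/2π)².
T = 0.225 min = 13.50 s; g = 9.810 m/s².
L = 45.29 m
45.29 m × (1 ft / 0.3048 m) = 148.6 ft

149 ft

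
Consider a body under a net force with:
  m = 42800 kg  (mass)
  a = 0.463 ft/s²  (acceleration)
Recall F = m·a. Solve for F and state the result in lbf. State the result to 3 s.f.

1360 lbf

From Newton's second law: F = m·a.
m = 42800 kg; a = 0.463 ft/s² = 0.1411 m/s².
F = 6040 N
6040 N × (1 lbf / 4.448 N) = 1358 lbf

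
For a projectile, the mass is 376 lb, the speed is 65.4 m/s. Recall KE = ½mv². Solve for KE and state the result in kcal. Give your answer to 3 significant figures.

87.2 kcal

Directly: KE = ½mv².
m = 376 lb = 170.6 kg; v = 65.4 m/s.
KE = 3.647×10^5 J
3.647×10^5 J × (1 kcal / 4184 J) = 87.17 kcal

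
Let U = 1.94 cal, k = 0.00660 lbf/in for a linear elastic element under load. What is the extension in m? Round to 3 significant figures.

Solving U = ½k·x² for x: x = √(2U/k).
U = 1.94 cal = 8.117 J; k = 0.00660 lbf/in = 1.156 N/m.
x = 3.748 m

3.75 m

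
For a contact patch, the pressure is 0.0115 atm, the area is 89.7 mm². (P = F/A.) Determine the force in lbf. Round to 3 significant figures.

Solving P = F/A for F: F = P·A.
P = 0.0115 atm = 1165 Pa; A = 89.7 mm² = 8.970×10^-5 m².
F = 0.1045 N  (the unit combination reduces to kg·m/s² = N)
0.1045 N × (1 lbf / 4.448 N) = 0.02350 lbf

0.0235 lbf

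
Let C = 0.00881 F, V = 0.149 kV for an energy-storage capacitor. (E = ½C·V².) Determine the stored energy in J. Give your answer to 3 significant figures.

97.8 J

Directly: E = ½CV².
C = 0.00881 F; V = 0.149 kV = 149.0 V.
E = 97.80 J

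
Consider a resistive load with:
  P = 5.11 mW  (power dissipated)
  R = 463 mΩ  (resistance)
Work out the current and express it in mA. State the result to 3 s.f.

Rearranging P = I²R for I: I = √(P/R).
P = 5.11 mW = 0.005110 W; R = 463 mΩ = 0.4630 Ω.
I = 0.1051 A
0.1051 A × (1 mA / 0.001000 A) = 105.1 mA

105 mA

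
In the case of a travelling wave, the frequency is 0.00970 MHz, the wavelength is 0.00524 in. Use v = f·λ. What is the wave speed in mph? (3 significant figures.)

2.89 mph

Directly: v = fλ.
f = 0.00970 MHz = 9700 Hz; λ = 0.00524 in = 1.331×10^-4 m.
v = 1.291 m/s
1.291 m/s × (1 mph / 0.4470 m/s) = 2.888 mph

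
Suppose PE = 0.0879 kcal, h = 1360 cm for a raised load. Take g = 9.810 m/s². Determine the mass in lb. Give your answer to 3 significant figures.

Rearranging: m = PE/(g·h).
PE = 0.0879 kcal = 367.8 J; h = 1360 cm = 13.60 m; g = 9.810 m/s².
m = 2.757 kg
2.757 kg × (1 lb / 0.4536 kg) = 6.077 lb

6.08 lb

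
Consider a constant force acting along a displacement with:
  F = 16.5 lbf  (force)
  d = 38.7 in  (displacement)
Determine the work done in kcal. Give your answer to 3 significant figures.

0.0172 kcal

Directly: W = F·d.
F = 16.5 lbf = 73.40 N; d = 38.7 in = 0.9830 m.
W = 72.15 J
72.15 J × (1 kcal / 4184 J) = 0.01724 kcal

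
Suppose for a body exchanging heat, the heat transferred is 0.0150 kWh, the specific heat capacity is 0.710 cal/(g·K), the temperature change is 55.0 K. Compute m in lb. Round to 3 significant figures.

Rearranging: m = Q/(c·ΔT).
Q = 0.0150 kWh = 54000 J; c = 0.710 cal/(g·K) = 2971 J/(kg·K); ΔT = 55.0 K.
m = 0.3305 kg
0.3305 kg × (1 lb / 0.4536 kg) = 0.7286 lb

0.729 lb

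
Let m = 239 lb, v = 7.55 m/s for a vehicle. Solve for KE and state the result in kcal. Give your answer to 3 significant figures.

KE is given directly by: KE = ½mv².
m = 239 lb = 108.4 kg; v = 7.55 m/s.
KE = 3090 J  (the unit combination reduces to kg·m²/s² = J)
3090 J × (1 kcal / 4184 J) = 0.7385 kcal

0.738 kcal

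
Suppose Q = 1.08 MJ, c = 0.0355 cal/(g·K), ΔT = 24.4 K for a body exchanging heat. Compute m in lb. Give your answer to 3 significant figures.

Rearranging Q = m·c·ΔT for m: m = Q/(c·ΔT).
Q = 1.08 MJ = 1.080×10^6 J; c = 0.0355 cal/(g·K) = 148.5 J/(kg·K); ΔT = 24.4 K.
m = 298.0 kg
298.0 kg × (1 lb / 0.4536 kg) = 657.0 lb

657 lb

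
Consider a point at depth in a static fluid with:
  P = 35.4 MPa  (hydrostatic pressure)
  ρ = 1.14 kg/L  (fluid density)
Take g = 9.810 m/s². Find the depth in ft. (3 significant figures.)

10400 ft

Rearranging P = ρ·g·h for h: h = P/(ρ·g).
P = 35.4 MPa = 3.540×10^7 Pa; ρ = 1.14 kg/L = 1140 kg/m³; g = 9.810 m/s².
h = 3165 m
3165 m × (1 ft / 0.3048 m) = 10385 ft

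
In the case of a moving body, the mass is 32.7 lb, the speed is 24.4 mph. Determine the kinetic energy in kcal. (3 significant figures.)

0.211 kcal

KE is given directly by: KE = ½mv².
m = 32.7 lb = 14.83 kg; v = 24.4 mph = 10.91 m/s.
KE = 882.4 J
882.4 J × (1 kcal / 4184 J) = 0.2109 kcal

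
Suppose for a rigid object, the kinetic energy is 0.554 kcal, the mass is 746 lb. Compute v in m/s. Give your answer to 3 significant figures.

3.70 m/s

Rearranging: v = √(2·KE/m).
KE = 0.554 kcal = 2318 J; m = 746 lb = 338.4 kg.
v = 3.701 m/s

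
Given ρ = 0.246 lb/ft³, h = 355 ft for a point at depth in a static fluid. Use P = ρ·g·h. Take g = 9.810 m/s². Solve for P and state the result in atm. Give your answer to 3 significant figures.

0.0413 atm

P is given directly by: P = ρgh.
ρ = 0.246 lb/ft³ = 3.941 kg/m³; h = 355 ft = 108.2 m; g = 9.810 m/s².
P = 4183 Pa  (the unit combination reduces to kg/(m·s²) = Pa)
4183 Pa × (1 atm / 1.013×10^5 Pa) = 0.04128 atm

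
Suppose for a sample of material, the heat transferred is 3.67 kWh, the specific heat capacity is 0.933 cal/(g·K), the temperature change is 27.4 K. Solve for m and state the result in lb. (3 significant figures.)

Rearranging Q = m·c·ΔT for m: m = Q/(c·ΔT).
Q = 3.67 kWh = 1.321×10^7 J; c = 0.933 cal/(g·K) = 3904 J/(kg·K); ΔT = 27.4 K.
m = 123.5 kg
123.5 kg × (1 lb / 0.4536 kg) = 272.3 lb

272 lb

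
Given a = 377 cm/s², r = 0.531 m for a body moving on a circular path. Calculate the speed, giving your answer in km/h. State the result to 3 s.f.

5.09 km/h

Rearranging a = v²/r for v: v = √(a·r).
a = 377 cm/s² = 3.770 m/s²; r = 0.531 m.
v = 1.415 m/s
1.415 m/s × (1 km/h / 0.2778 m/s) = 5.094 km/h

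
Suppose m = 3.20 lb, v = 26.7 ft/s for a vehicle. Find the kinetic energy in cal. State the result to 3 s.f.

Directly: KE = ½mv².
m = 3.20 lb = 1.451 kg; v = 26.7 ft/s = 8.138 m/s.
KE = 48.07 J
48.07 J × (1 cal / 4.184 J) = 11.49 cal

11.5 cal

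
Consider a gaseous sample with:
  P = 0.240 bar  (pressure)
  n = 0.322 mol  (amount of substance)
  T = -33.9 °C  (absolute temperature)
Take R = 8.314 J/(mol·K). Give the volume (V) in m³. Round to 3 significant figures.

Solving PV = nRT for V: V = nRT/P.
P = 0.240 bar = 24000 Pa; n = 0.322 mol; T = -33.9 °C = 239.2 K; R = 8.314 J/(mol·K).
V = 0.02669 m³

0.0267 m³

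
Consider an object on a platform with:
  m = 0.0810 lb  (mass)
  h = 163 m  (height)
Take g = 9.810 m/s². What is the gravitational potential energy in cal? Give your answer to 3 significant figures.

PE is given directly by: PE = mgh.
m = 0.0810 lb = 0.03674 kg; h = 163 m; g = 9.810 m/s².
PE = 58.75 J
58.75 J × (1 cal / 4.184 J) = 14.04 cal

14.0 cal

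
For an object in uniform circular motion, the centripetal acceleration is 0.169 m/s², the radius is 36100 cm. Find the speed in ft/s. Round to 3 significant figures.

25.6 ft/s

Rearranging a = v²/r for v: v = √(a·r).
a = 0.169 m/s²; r = 36100 cm = 361.0 m.
v = 7.811 m/s
7.811 m/s × (1 ft/s / 0.3048 m/s) = 25.63 ft/s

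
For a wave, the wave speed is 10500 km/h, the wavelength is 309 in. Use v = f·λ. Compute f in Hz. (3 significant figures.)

Solving v = f·λ for f: f = v/λ.
v = 10500 km/h = 2917 m/s; λ = 309 in = 7.849 m.
f = 371.6 Hz

372 Hz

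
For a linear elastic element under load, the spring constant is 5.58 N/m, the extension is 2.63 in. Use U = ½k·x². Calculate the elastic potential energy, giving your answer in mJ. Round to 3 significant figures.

Directly: U = ½kx².
k = 5.58 N/m; x = 2.63 in = 0.06680 m.
U = 0.01245 J  (the unit combination reduces to kg·m²/s² = J)
0.01245 J × (1 mJ / 0.001000 J) = 12.45 mJ

12.5 mJ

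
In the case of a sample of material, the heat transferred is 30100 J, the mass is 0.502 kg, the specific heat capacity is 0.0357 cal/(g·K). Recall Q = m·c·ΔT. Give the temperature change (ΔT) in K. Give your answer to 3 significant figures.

Rearranging Q = m·c·ΔT for ΔT: ΔT = Q/(m·c).
Q = 30100 J; m = 0.502 kg; c = 0.0357 cal/(g·K) = 149.4 J/(kg·K).
ΔT = 401.4 K

401 K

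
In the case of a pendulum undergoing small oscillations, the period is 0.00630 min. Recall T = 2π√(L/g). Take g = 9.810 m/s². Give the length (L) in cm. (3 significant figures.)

Rearranging: L = g·(T/2π)².
T = 0.00630 min = 0.3780 s; g = 9.810 m/s².
L = 0.03551 m
0.03551 m × (1 cm / 0.01000 m) = 3.551 cm

3.55 cm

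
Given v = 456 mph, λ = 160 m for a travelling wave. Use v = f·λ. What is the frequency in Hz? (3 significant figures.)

Solving v = f·λ for f: f = v/λ.
v = 456 mph = 203.9 m/s; λ = 160 m.
f = 1.274 Hz

1.27 Hz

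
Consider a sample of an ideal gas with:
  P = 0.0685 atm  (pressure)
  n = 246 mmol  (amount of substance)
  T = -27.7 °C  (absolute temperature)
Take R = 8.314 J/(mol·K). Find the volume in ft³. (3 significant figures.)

From the ideal-gas law: V = nRT/P.
P = 0.0685 atm = 6941 Pa; n = 246 mmol = 0.2460 mol; T = -27.7 °C = 245.4 K; R = 8.314 J/(mol·K).
V = 0.07233 m³
0.07233 m³ × (1 ft³ / 0.02832 m³) = 2.554 ft³

2.55 ft³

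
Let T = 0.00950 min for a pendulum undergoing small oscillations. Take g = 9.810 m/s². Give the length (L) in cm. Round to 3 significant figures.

Solving T = 2π√(L/g) for L: L = g·(T/2π)².
T = 0.00950 min = 0.5700 s; g = 9.810 m/s².
L = 0.08073 m
0.08073 m × (1 cm / 0.01000 m) = 8.073 cm

8.07 cm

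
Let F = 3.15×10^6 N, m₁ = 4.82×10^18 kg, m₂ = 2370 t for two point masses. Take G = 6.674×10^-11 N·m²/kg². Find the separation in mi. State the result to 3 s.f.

Solving F = G·m₁·m₂/r² for r: r = √(G·m₁m₂/F).
F = 3.15×10^6 N; m₁ = 4.82×10^18 kg; m₂ = 2370 t = 2.370×10^6 kg; G = 6.674×10^-11 N·m²/kg².
r = 15557 m
15557 m × (1 mi / 1609 m) = 9.667 mi

9.67 mi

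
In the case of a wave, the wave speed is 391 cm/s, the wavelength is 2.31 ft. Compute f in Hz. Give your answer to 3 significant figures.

Solving v = f·λ for f: f = v/λ.
v = 391 cm/s = 3.910 m/s; λ = 2.31 ft = 0.7041 m.
f = 5.553 Hz

5.55 Hz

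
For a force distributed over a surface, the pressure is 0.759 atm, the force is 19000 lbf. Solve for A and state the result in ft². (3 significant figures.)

Rearranging: A = F/P.
P = 0.759 atm = 76906 Pa; F = 19000 lbf = 84516 N.
A = 1.099 m²
1.099 m² × (1 ft² / 0.09290 m²) = 11.83 ft²

11.8 ft²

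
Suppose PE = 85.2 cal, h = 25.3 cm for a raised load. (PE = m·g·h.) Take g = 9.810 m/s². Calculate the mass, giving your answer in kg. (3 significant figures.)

Rearranging: m = PE/(g·h).
PE = 85.2 cal = 356.5 J; h = 25.3 cm = 0.2530 m; g = 9.810 m/s².
m = 143.6 kg

144 kg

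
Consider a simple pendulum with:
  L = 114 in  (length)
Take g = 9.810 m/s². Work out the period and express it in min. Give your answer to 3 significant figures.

Directly: T = 2π√(L/g).
L = 114 in = 2.896 m; g = 9.810 m/s².
T = 3.414 s
3.414 s × (1 min / 60.00 s) = 0.05689 min

0.0569 min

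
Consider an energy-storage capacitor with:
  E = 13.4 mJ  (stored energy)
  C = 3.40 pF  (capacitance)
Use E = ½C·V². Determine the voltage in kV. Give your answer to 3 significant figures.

Rearranging E = ½C·V² for V: V = √(2E/C).
E = 13.4 mJ = 0.01340 J; C = 3.40 pF = 3.400×10^-12 F.
V = 88783 V
88783 V × (1 kV / 1000 V) = 88.78 kV

88.8 kV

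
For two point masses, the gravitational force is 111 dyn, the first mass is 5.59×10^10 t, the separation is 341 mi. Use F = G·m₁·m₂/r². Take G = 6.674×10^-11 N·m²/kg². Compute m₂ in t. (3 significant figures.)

Rearranging F = G·m₁·m₂/r² for m₂: m₂ = F·r²/(G·m₁).
F = 111 dyn = 0.001110 N; m₁ = 5.59×10^10 t = 5.590×10^13 kg; r = 341 mi = 5.488×10^5 m; G = 6.674×10^-11 N·m²/kg².
m₂ = 89605 kg
89605 kg × (1 t / 1000 kg) = 89.60 t

89.6 t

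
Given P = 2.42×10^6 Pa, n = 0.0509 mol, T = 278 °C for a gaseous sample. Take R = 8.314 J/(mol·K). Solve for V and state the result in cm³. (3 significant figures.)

Solving PV = nRT for V: V = nRT/P.
P = 2.42×10^6 Pa; n = 0.0509 mol; T = 278 °C = 551.1 K; R = 8.314 J/(mol·K).
V = 9.638×10^-5 m³
9.638×10^-5 m³ × (1 cm³ / 1.000×10^-6 m³) = 96.38 cm³

96.4 cm³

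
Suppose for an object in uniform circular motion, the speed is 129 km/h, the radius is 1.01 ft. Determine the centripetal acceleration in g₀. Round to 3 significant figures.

425 g₀

Directly: a = v²/r.
v = 129 km/h = 35.83 m/s; r = 1.01 ft = 0.3078 m.
a = 4171 m/s²
4171 m/s² × (1 g₀ / 9.807 m/s²) = 425.3 g₀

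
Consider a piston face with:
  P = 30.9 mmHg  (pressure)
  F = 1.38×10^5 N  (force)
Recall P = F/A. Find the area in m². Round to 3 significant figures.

33.5 m²

Solving P = F/A for A: A = F/P.
P = 30.9 mmHg = 4120 Pa; F = 1.38×10^5 N.
A = 33.50 m²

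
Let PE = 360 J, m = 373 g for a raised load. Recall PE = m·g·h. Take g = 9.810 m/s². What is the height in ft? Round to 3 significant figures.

323 ft

Solving PE = m·g·h for h: h = PE/(m·g).
PE = 360 J; m = 373 g = 0.3730 kg; g = 9.810 m/s².
h = 98.38 m
98.38 m × (1 ft / 0.3048 m) = 322.8 ft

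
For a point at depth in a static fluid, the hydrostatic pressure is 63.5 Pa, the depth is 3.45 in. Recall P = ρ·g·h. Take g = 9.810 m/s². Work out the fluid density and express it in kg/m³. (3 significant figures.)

Rearranging: ρ = P/(g·h).
P = 63.5 Pa; h = 3.45 in = 0.08763 m; g = 9.810 m/s².
ρ = 73.87 kg/m³

73.9 kg/m³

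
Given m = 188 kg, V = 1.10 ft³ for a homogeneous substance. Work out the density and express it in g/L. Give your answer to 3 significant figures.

ρ is given directly by: ρ = m/V.
m = 188 kg; V = 1.10 ft³ = 0.03115 m³.
ρ = 6036 kg/m³
Since 1 g/L = 1 kg/m³, 6036 g/L.

6040 g/L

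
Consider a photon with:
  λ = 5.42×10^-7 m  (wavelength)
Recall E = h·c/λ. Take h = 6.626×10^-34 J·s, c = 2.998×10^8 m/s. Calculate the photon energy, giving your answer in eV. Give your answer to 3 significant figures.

E is given directly by: E = hc/λ.
λ = 5.42×10^-7 m; h = 6.626×10^-34 J·s; c = 2.998×10^8 m/s.
E = 3.665×10^-19 J
3.665×10^-19 J × (1 eV / 1.602×10^-19 J) = 2.288 eV

2.29 eV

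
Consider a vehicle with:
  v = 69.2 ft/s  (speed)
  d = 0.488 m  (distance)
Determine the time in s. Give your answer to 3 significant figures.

Solving v = d/t for t: t = d/v.
v = 69.2 ft/s = 21.09 m/s; d = 0.488 m.
t = 0.02314 s

0.0231 s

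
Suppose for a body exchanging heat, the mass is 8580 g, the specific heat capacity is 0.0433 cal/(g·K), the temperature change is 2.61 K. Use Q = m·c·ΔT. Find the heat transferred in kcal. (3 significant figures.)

0.970 kcal

Directly: Q = mcΔT.
m = 8580 g = 8.580 kg; c = 0.0433 cal/(g·K) = 181.2 J/(kg·K); ΔT = 2.61 K.
Q = 4057 J  (the unit combination reduces to kg·m²/s² = J)
4057 J × (1 kcal / 4184 J) = 0.9697 kcal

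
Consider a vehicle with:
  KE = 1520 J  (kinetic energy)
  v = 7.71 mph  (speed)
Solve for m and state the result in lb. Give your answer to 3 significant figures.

Rearranging: m = 2·KE/v².
KE = 1520 J; v = 7.71 mph = 3.447 m/s.
m = 255.9 kg
255.9 kg × (1 lb / 0.4536 kg) = 564.2 lb

564 lb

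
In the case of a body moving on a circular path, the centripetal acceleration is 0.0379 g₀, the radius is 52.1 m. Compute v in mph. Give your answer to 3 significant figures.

Solving a = v²/r for v: v = √(a·r).
a = 0.0379 g₀ = 0.3717 m/s²; r = 52.1 m.
v = 4.400 m/s
4.400 m/s × (1 mph / 0.4470 m/s) = 9.844 mph

9.84 mph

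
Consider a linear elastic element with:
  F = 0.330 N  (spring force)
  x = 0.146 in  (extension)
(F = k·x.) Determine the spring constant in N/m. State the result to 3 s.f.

89.0 N/m

Solving F = k·x for k: k = F/x.
F = 0.330 N; x = 0.146 in = 0.003708 m.
k = 88.99 N/m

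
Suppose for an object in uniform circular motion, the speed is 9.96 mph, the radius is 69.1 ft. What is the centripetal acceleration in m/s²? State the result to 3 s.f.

Directly: a = v²/r.
v = 9.96 mph = 4.453 m/s; r = 69.1 ft = 21.06 m.
a = 0.9413 m/s²

0.941 m/s²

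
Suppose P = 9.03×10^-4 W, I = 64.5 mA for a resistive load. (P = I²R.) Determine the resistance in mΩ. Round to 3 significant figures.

217 mΩ

Rearranging P = I²R for R: R = P/I².
P = 9.03×10^-4 W; I = 64.5 mA = 0.06450 A.
R = 0.2171 Ω
0.2171 Ω × (1 mΩ / 0.001000 Ω) = 217.1 mΩ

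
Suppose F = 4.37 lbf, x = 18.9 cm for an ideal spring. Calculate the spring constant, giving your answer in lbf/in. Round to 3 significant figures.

0.587 lbf/in

From Hooke's law: k = F/x.
F = 4.37 lbf = 19.44 N; x = 18.9 cm = 0.1890 m.
k = 102.9 N/m
102.9 N/m × (1 lbf/in / 175.1 N/m) = 0.5873 lbf/in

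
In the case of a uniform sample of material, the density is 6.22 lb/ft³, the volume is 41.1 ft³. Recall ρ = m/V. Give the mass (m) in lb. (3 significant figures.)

Solving ρ = m/V for m: m = ρV.
ρ = 6.22 lb/ft³ = 99.63 kg/m³; V = 41.1 ft³ = 1.164 m³.
m = 116.0 kg
116.0 kg × (1 lb / 0.4536 kg) = 255.6 lb

256 lb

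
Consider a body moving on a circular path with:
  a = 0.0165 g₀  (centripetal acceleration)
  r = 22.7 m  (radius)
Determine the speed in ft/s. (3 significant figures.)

6.29 ft/s

Solving a = v²/r for v: v = √(a·r).
a = 0.0165 g₀ = 0.1618 m/s²; r = 22.7 m.
v = 1.917 m/s
1.917 m/s × (1 ft/s / 0.3048 m/s) = 6.288 ft/s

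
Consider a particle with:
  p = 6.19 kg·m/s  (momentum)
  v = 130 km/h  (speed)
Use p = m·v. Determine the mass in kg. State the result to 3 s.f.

Rearranging p = m·v for m: m = p/v.
p = 6.19 kg·m/s; v = 130 km/h = 36.11 m/s.
m = 0.1714 kg

0.171 kg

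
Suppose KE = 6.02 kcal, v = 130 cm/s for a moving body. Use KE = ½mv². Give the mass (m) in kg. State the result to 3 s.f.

Rearranging KE = ½mv² for m: m = 2·KE/v².
KE = 6.02 kcal = 25188 J; v = 130 cm/s = 1.300 m/s.
m = 29808 kg

29800 kg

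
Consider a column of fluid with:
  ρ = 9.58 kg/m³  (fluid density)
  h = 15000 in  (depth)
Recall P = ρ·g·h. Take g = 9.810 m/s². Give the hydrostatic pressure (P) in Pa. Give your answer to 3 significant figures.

35800 Pa

Directly: P = ρgh.
ρ = 9.58 kg/m³; h = 15000 in = 381.0 m; g = 9.810 m/s².
P = 35806 Pa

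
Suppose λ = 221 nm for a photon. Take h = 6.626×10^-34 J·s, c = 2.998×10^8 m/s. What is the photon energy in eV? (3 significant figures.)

Directly: E = hc/λ.
λ = 221 nm = 2.210×10^-7 m; h = 6.626×10^-34 J·s; c = 2.998×10^8 m/s.
E = 8.989×10^-19 J  (the unit combination reduces to kg·m²/s² = J)
8.989×10^-19 J × (1 eV / 1.602×10^-19 J) = 5.610 eV

5.61 eV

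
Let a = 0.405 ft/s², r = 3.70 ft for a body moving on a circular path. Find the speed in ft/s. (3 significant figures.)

1.22 ft/s

Solving a = v²/r for v: v = √(a·r).
a = 0.405 ft/s² = 0.1234 m/s²; r = 3.70 ft = 1.128 m.
v = 0.3731 m/s
0.3731 m/s × (1 ft/s / 0.3048 m/s) = 1.224 ft/s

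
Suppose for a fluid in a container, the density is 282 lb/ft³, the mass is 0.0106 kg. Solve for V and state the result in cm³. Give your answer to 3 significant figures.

2.35 cm³

Rearranging ρ = m/V for V: V = m/ρ.
ρ = 282 lb/ft³ = 4517 kg/m³; m = 0.0106 kg.
V = 2.347×10^-6 m³
2.347×10^-6 m³ × (1 cm³ / 1.000×10^-6 m³) = 2.347 cm³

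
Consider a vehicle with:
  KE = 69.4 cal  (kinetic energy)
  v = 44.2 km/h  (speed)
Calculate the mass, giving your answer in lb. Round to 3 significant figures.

Rearranging KE = ½mv² for m: m = 2·KE/v².
KE = 69.4 cal = 290.4 J; v = 44.2 km/h = 12.28 m/s.
m = 3.852 kg
3.852 kg × (1 lb / 0.4536 kg) = 8.493 lb

8.49 lb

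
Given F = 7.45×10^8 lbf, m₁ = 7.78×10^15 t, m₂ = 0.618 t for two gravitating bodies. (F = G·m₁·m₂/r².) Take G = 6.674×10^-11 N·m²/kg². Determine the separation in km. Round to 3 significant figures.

0.00984 km

From Newton's law of gravitation: r = √(G·m₁m₂/F).
F = 7.45×10^8 lbf = 3.314×10^9 N; m₁ = 7.78×10^15 t = 7.780×10^18 kg; m₂ = 0.618 t = 618.0 kg; G = 6.674×10^-11 N·m²/kg².
r = 9.840 m
9.840 m × (1 km / 1000 m) = 0.009840 km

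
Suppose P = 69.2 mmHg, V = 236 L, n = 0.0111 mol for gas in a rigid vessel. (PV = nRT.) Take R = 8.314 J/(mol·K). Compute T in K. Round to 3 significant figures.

23600 K

Solving PV = nRT for T: T = PV/(nR).
P = 69.2 mmHg = 9226 Pa; V = 236 L = 0.2360 m³; n = 0.0111 mol; R = 8.314 J/(mol·K).
T = 23593 K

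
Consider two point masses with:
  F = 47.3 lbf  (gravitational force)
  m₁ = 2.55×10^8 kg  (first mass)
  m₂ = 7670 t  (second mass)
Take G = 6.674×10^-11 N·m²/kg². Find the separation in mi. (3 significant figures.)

0.0155 mi

From Newton's law of gravitation: r = √(G·m₁m₂/F).
F = 47.3 lbf = 210.4 N; m₁ = 2.55×10^8 kg; m₂ = 7670 t = 7.670×10^6 kg; G = 6.674×10^-11 N·m²/kg².
r = 24.91 m
24.91 m × (1 mi / 1609 m) = 0.01548 mi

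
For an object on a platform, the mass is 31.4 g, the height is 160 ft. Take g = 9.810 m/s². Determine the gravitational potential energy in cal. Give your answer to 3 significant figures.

Directly: PE = mgh.
m = 31.4 g = 0.03140 kg; h = 160 ft = 48.77 m; g = 9.810 m/s².
PE = 15.02 J  (the unit combination reduces to kg·m²/s² = J)
15.02 J × (1 cal / 4.184 J) = 3.590 cal

3.59 cal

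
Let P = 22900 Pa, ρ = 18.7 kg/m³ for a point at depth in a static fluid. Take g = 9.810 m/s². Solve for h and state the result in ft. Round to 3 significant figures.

410 ft

Solving P = ρ·g·h for h: h = P/(ρ·g).
P = 22900 Pa; ρ = 18.7 kg/m³; g = 9.810 m/s².
h = 124.8 m
124.8 m × (1 ft / 0.3048 m) = 409.6 ft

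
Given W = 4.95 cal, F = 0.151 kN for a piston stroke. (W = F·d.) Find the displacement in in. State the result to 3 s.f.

Solving W = F·d for d: d = W/F.
W = 4.95 cal = 20.71 J; F = 0.151 kN = 151.0 N.
d = 0.1372 m
0.1372 m × (1 in / 0.02540 m) = 5.400 in

5.40 in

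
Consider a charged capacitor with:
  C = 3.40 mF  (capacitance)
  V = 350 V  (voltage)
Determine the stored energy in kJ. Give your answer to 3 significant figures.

0.208 kJ

E is given directly by: E = ½CV².
C = 3.40 mF = 0.003400 F; V = 350 V.
E = 208.2 J  (the unit combination reduces to kg·m²/s² = J)
208.2 J × (1 kJ / 1000 J) = 0.2082 kJ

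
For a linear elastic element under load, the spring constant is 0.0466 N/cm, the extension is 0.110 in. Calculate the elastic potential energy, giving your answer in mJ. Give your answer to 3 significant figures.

0.0182 mJ

U is given directly by: U = ½kx².
k = 0.0466 N/cm = 4.660 N/m; x = 0.110 in = 0.002794 m.
U = 1.819×10^-5 J
1.819×10^-5 J × (1 mJ / 0.001000 J) = 0.01819 mJ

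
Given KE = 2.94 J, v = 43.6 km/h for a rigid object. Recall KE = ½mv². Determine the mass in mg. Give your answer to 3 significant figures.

40100 mg

Solving KE = ½mv² for m: m = 2·KE/v².
KE = 2.94 J; v = 43.6 km/h = 12.11 m/s.
m = 0.04009 kg
0.04009 kg × (1 mg / 1.000×10^-6 kg) = 40088 mg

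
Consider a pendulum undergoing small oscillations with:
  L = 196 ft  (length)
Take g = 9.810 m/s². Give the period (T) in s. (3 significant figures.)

15.5 s

T is given directly by: T = 2π√(L/g).
L = 196 ft = 59.74 m; g = 9.810 m/s².
T = 15.51 s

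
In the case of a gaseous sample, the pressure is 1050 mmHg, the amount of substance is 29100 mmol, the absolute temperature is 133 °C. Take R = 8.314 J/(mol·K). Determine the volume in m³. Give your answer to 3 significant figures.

0.702 m³

Solving PV = nRT for V: V = nRT/P.
P = 1050 mmHg = 1.400×10^5 Pa; n = 29100 mmol = 29.10 mol; T = 133 °C = 406.1 K; R = 8.314 J/(mol·K).
V = 0.7019 m³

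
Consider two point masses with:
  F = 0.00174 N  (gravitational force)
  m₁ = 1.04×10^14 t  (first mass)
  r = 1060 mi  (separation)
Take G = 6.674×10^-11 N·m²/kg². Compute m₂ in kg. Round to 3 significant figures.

From Newton's law of gravitation: m₂ = F·r²/(G·m₁).
F = 0.00174 N; m₁ = 1.04×10^14 t = 1.040×10^17 kg; r = 1060 mi = 1.706×10^6 m; G = 6.674×10^-11 N·m²/kg².
m₂ = 729.5 kg

730 kg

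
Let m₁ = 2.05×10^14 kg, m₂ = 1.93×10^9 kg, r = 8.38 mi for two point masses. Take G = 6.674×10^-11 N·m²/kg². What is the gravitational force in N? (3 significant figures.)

From Newton's law of gravitation: F = Gm₁m₂/r².
m₁ = 2.05×10^14 kg; m₂ = 1.93×10^9 kg; r = 8.38 mi = 13486 m; G = 6.674×10^-11 N·m²/kg².
F = 1.452×10^5 N

1.45×10^5 N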